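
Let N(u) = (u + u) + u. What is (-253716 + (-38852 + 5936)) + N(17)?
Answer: -286581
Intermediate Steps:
N(u) = 3*u (N(u) = 2*u + u = 3*u)
(-253716 + (-38852 + 5936)) + N(17) = (-253716 + (-38852 + 5936)) + 3*17 = (-253716 - 32916) + 51 = -286632 + 51 = -286581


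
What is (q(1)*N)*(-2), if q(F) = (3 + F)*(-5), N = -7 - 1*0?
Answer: -280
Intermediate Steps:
N = -7 (N = -7 + 0 = -7)
q(F) = -15 - 5*F
(q(1)*N)*(-2) = ((-15 - 5*1)*(-7))*(-2) = ((-15 - 5)*(-7))*(-2) = -20*(-7)*(-2) = 140*(-2) = -280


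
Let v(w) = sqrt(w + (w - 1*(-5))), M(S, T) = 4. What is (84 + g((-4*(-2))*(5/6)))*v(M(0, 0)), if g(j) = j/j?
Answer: 85*sqrt(13) ≈ 306.47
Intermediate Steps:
g(j) = 1
v(w) = sqrt(5 + 2*w) (v(w) = sqrt(w + (w + 5)) = sqrt(w + (5 + w)) = sqrt(5 + 2*w))
(84 + g((-4*(-2))*(5/6)))*v(M(0, 0)) = (84 + 1)*sqrt(5 + 2*4) = 85*sqrt(5 + 8) = 85*sqrt(13)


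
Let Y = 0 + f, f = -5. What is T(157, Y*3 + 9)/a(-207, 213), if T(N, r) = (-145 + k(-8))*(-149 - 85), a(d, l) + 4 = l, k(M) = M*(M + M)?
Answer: 3978/209 ≈ 19.033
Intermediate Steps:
k(M) = 2*M**2 (k(M) = M*(2*M) = 2*M**2)
a(d, l) = -4 + l
Y = -5 (Y = 0 - 5 = -5)
T(N, r) = 3978 (T(N, r) = (-145 + 2*(-8)**2)*(-149 - 85) = (-145 + 2*64)*(-234) = (-145 + 128)*(-234) = -17*(-234) = 3978)
T(157, Y*3 + 9)/a(-207, 213) = 3978/(-4 + 213) = 3978/209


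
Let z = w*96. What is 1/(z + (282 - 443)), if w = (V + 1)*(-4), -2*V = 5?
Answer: 1/415 ≈ 0.0024096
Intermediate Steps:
V = -5/2 (V = -½*5 = -5/2 ≈ -2.5000)
w = 6 (w = (-5/2 + 1)*(-4) = -3/2*(-4) = 6)
z = 576 (z = 6*96 = 576)
1/(z + (282 - 443)) = 1/(576 + (282 - 443)) = 1/(576 - 161) = 1/415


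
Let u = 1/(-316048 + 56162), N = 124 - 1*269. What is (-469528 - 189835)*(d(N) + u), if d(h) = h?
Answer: 24847086488973/259886 ≈ 9.5608e+7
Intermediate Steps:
N = -145 (N = 124 - 269 = -145)
u = -1/259886 (u = 1/(-259886) = -1/259886 ≈ -3.8478e-6)
(-469528 - 189835)*(d(N) + u) = (-469528 - 189835)*(-145 - 1/259886) = -659363*(-37683471/259886) = 24847086488973/259886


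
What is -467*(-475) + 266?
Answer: 222091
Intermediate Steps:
-467*(-475) + 266 = 221825 + 266 = 222091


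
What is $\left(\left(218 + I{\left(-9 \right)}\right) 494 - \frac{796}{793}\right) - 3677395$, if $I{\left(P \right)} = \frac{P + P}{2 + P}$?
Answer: $- \frac{19808375569}{5551} \approx -3.5684 \cdot 10^{6}$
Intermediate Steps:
$I{\left(P \right)} = \frac{2 P}{2 + P}$
$\left(\left(218 + I{\left(-9 \right)}\right) 494 - \frac{796}{793}\right) - 3677395 = \left(\left(218 + 2 \left(-9\right) \frac{1}{2 - 9}\right) 494 - \frac{796}{793}\right) - 3677395 = \left(\left(218 + 2 \left(-9\right) \frac{1}{-7}\right) 494 - \frac{796}{793}\right) - 3677395 = \left(\left(218 + 2 \left(-9\right) \left(- \frac{1}{7}\right)\right) 494 - \frac{796}{793}\right) - 3677395 = \left(\left(218 + \frac{18}{7}\right) 494 - \frac{796}{793}\right) - 3677395 = \left(\frac{1544}{7} \cdot 494 - \frac{796}{793}\right) - 3677395 = \left(\frac{762736}{7} - \frac{796}{793}\right) - 3677395 = \frac{604844076}{5551} - 3677395 = - \frac{19808375569}{5551}$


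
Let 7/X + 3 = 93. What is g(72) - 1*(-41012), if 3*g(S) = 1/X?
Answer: 287114/7 ≈ 41016.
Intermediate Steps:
X = 7/90 (X = 7/(-3 + 93) = 7/90 ≈ 0.077778)
g(S) = 30/7 (g(S) = 1/(3*(7/90)) = (1/3)*(90/7) = 30/7)
g(72) - 1*(-41012) = 30/7 - 1*(-41012) = 30/7 + 41012 = 287114/7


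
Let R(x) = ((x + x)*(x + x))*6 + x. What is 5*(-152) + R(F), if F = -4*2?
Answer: 768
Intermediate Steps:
F = -8
R(x) = x + 24*x² (R(x) = ((2*x)*(2*x))*6 + x = (4*x²)*6 + x = 24*x² + x = x + 24*x²)
5*(-152) + R(F) = 5*(-152) - 8*(1 + 24*(-8)) = -760 - 8*(1 - 192) = -760 - 8*(-191) = -760 + 1528 = 768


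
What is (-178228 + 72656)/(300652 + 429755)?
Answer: -105572/730407 ≈ -0.14454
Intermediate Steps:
(-178228 + 72656)/(300652 + 429755) = -105572/730407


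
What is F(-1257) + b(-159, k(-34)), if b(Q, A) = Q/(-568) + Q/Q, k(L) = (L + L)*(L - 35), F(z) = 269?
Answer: 153519/568 ≈ 270.28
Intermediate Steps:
k(L) = 2*L*(-35 + L) (k(L) = (2*L)*(-35 + L) = 2*L*(-35 + L))
b(Q, A) = 1 - Q/568 (b(Q, A) = Q*(-1/568) + 1 = -Q/568 + 1 = 1 - Q/568)
F(-1257) + b(-159, k(-34)) = 269 + (1 - 1/568*(-159)) = 269 + (1 + 159/568) = 269 + 727/568 = 153519/568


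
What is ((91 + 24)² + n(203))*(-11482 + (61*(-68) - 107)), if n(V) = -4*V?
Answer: -195343381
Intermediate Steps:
((91 + 24)² + n(203))*(-11482 + (61*(-68) - 107)) = ((91 + 24)² - 4*203)*(-11482 + (61*(-68) - 107)) = (115² - 812)*(-11482 + (-4148 - 107)) = (13225 - 812)*(-11482 - 4255) = 12413*(-15737) = -195343381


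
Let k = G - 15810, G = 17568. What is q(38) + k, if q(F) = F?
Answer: 1796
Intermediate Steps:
k = 1758 (k = 17568 - 15810 = 1758)
q(38) + k = 38 + 1758 = 1796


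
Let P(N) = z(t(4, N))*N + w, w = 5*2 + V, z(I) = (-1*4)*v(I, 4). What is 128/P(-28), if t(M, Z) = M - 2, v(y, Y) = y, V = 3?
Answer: 128/237 ≈ 0.54008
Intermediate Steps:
t(M, Z) = -2 + M
z(I) = -4*I (z(I) = (-1*4)*I = -4*I)
w = 13 (w = 5*2 + 3 = 10 + 3 = 13)
P(N) = 13 - 8*N (P(N) = (-4*(-2 + 4))*N + 13 = (-4*2)*N + 13 = -8*N + 13 = 13 - 8*N)
128/P(-28) = 128/(13 - 8*(-28)) = 128/(13 + 224) = 128/237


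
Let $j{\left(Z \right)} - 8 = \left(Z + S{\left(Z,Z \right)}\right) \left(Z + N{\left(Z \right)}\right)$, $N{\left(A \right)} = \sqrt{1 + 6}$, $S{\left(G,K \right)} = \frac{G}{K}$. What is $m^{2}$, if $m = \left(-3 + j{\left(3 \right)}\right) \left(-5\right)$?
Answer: $10025 + 3400 \sqrt{7} \approx 19021.0$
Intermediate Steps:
$N{\left(A \right)} = \sqrt{7}$
$j{\left(Z \right)} = 8 + \left(1 + Z\right) \left(Z + \sqrt{7}\right)$ ($j{\left(Z \right)} = 8 + \left(Z + \frac{Z}{Z}\right) \left(Z + \sqrt{7}\right) = 8 + \left(Z + 1\right) \left(Z + \sqrt{7}\right) = 8 + \left(1 + Z\right) \left(Z + \sqrt{7}\right)$)
$m = -85 - 20 \sqrt{7}$ ($m = \left(-3 + \left(8 + 3 + \sqrt{7} + 3^{2} + 3 \sqrt{7}\right)\right) \left(-5\right) = \left(-3 + \left(8 + 3 + \sqrt{7} + 9 + 3 \sqrt{7}\right)\right) \left(-5\right) = \left(-3 + \left(20 + 4 \sqrt{7}\right)\right) \left(-5\right) = \left(17 + 4 \sqrt{7}\right) \left(-5\right) = -85 - 20 \sqrt{7} \approx -137.92$)
$m^{2} = \left(-85 - 20 \sqrt{7}\right)^{2}$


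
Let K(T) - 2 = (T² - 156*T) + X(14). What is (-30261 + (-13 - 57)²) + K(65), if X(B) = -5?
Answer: -31279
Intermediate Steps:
K(T) = -3 + T² - 156*T (K(T) = 2 + ((T² - 156*T) - 5) = 2 + (-5 + T² - 156*T) = -3 + T² - 156*T)
(-30261 + (-13 - 57)²) + K(65) = (-30261 + (-13 - 57)²) + (-3 + 65² - 156*65) = (-30261 + (-70)²) + (-3 + 4225 - 10140) = (-30261 + 4900) - 5918 = -25361 - 5918 = -31279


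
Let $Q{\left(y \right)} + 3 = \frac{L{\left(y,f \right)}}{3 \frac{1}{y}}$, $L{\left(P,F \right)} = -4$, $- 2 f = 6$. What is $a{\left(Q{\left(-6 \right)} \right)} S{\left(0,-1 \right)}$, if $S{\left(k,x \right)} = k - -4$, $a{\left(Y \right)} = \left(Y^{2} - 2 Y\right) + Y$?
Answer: $80$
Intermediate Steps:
$f = -3$ ($f = \left(- \frac{1}{2}\right) 6 = -3$)
$Q{\left(y \right)} = -3 - \frac{4 y}{3}$ ($Q{\left(y \right)} = -3 - \frac{4}{3 \frac{1}{y}} = -3 - 4 \frac{y}{3} = -3 - \frac{4 y}{3}$)
$a{\left(Y \right)} = Y^{2} - Y$
$S{\left(k,x \right)} = 4 + k$ ($S{\left(k,x \right)} = k + 4 = 4 + k$)
$a{\left(Q{\left(-6 \right)} \right)} S{\left(0,-1 \right)} = \left(-3 - -8\right) \left(-1 - -5\right) \left(4 + 0\right) = \left(-3 + 8\right) \left(-1 + \left(-3 + 8\right)\right) 4 = 5 \left(-1 + 5\right) 4 = 5 \cdot 4 \cdot 4 = 20 \cdot 4 = 80$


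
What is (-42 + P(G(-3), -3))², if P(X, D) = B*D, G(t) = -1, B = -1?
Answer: 1521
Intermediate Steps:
P(X, D) = -D
(-42 + P(G(-3), -3))² = (-42 - 1*(-3))² = (-42 + 3)² = (-39)² = 1521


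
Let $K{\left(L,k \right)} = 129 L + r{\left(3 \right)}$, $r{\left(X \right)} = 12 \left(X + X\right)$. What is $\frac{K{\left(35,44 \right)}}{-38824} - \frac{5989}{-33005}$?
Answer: $\frac{3527087}{55712440} \approx 0.063309$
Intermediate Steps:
$r{\left(X \right)} = 24 X$ ($r{\left(X \right)} = 12 \cdot 2 X = 24 X$)
$K{\left(L,k \right)} = 72 + 129 L$ ($K{\left(L,k \right)} = 129 L + 24 \cdot 3 = 129 L + 72 = 72 + 129 L$)
$\frac{K{\left(35,44 \right)}}{-38824} - \frac{5989}{-33005} = \frac{72 + 129 \cdot 35}{-38824} - \frac{5989}{-33005} = \left(72 + 4515\right) \left(- \frac{1}{38824}\right) - - \frac{5989}{33005} = 4587 \left(- \frac{1}{38824}\right) + \frac{5989}{33005} = - \frac{4587}{38824} + \frac{5989}{33005} = \frac{3527087}{55712440}$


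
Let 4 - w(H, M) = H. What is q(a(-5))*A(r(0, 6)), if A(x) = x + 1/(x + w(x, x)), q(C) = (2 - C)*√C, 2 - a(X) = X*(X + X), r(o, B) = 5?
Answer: 1050*I*√3 ≈ 1818.7*I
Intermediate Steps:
w(H, M) = 4 - H
a(X) = 2 - 2*X² (a(X) = 2 - X*(X + X) = 2 - X*2*X = 2 - 2*X²)
q(C) = √C*(2 - C)
A(x) = ¼ + x (A(x) = x + 1/(x + (4 - x)) = x + 1/4 = x + ¼ = ¼ + x)
q(a(-5))*A(r(0, 6)) = (√(2 - 2*(-5)²)*(2 - (2 - 2*(-5)²)))*(¼ + 5) = (√(2 - 2*25)*(2 - (2 - 2*25)))*(21/4) = (√(2 - 50)*(2 - (2 - 50)))*(21/4) = (√(-48)*(2 - 1*(-48)))*(21/4) = ((4*I*√3)*(2 + 48))*(21/4) = ((4*I*√3)*50)*(21/4) = (200*I*√3)*(21/4) = 1050*I*√3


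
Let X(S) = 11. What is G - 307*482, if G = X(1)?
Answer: -147963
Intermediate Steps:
G = 11
G - 307*482 = 11 - 307*482 = 11 - 147974 = -147963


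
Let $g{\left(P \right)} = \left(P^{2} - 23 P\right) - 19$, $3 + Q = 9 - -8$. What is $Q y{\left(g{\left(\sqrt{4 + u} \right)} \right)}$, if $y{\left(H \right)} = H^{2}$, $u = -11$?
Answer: $-42378 + 16744 i \sqrt{7} \approx -42378.0 + 44300.0 i$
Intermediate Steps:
$Q = 14$ ($Q = -3 + \left(9 - -8\right) = -3 + \left(9 + 8\right) = -3 + 17 = 14$)
$g{\left(P \right)} = -19 + P^{2} - 23 P$
$Q y{\left(g{\left(\sqrt{4 + u} \right)} \right)} = 14 \left(-19 + \left(\sqrt{4 - 11}\right)^{2} - 23 \sqrt{4 - 11}\right)^{2} = 14 \left(-19 + \left(\sqrt{-7}\right)^{2} - 23 \sqrt{-7}\right)^{2} = 14 \left(-19 + \left(i \sqrt{7}\right)^{2} - 23 i \sqrt{7}\right)^{2} = 14 \left(-19 - 7 - 23 i \sqrt{7}\right)^{2} = 14 \left(-26 - 23 i \sqrt{7}\right)^{2}$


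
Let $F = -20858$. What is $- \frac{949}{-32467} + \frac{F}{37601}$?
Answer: $- \frac{641513337}{1220791667} \approx -0.52549$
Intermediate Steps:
$- \frac{949}{-32467} + \frac{F}{37601} = - \frac{949}{-32467} - \frac{20858}{37601} = \left(-949\right) \left(- \frac{1}{32467}\right) - \frac{20858}{37601} = \frac{949}{32467} - \frac{20858}{37601} = - \frac{641513337}{1220791667}$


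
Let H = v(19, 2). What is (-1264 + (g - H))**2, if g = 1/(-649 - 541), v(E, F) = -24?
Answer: 2177398311201/1416100 ≈ 1.5376e+6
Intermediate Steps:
g = -1/1190 (g = 1/(-1190) = -1/1190 ≈ -0.00084034)
H = -24
(-1264 + (g - H))**2 = (-1264 + (-1/1190 - 1*(-24)))**2 = (-1264 + (-1/1190 + 24))**2 = (-1264 + 28559/1190)**2 = (-1475601/1190)**2 = 2177398311201/1416100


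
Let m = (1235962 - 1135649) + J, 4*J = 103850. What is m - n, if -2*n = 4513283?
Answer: 2382917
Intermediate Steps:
J = 51925/2 (J = (1/4)*103850 = 51925/2 ≈ 25963.)
m = 252551/2 (m = (1235962 - 1135649) + 51925/2 = 100313 + 51925/2 = 252551/2 ≈ 1.2628e+5)
n = -4513283/2 (n = -1/2*4513283 = -4513283/2 ≈ -2.2566e+6)
m - n = 252551/2 - 1*(-4513283/2) = 252551/2 + 4513283/2 = 2382917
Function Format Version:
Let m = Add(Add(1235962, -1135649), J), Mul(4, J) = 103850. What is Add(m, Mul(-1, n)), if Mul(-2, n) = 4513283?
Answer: 2382917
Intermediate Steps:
J = Rational(51925, 2) (J = Mul(Rational(1, 4), 103850) = Rational(51925, 2) ≈ 25963.)
m = Rational(252551, 2) (m = Add(Add(1235962, -1135649), Rational(51925, 2)) = Add(100313, Rational(51925, 2)) = Rational(252551, 2) ≈ 1.2628e+5)
n = Rational(-4513283, 2) (n = Mul(Rational(-1, 2), 4513283) = Rational(-4513283, 2) ≈ -2.2566e+6)
Add(m, Mul(-1, n)) = Add(Rational(252551, 2), Mul(-1, Rational(-4513283, 2))) = Add(Rational(252551, 2), Rational(4513283, 2)) = 2382917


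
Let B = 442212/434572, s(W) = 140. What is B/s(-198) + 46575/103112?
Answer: 179951505609/392083895560 ≈ 0.45896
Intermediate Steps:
B = 110553/108643 (B = 442212*(1/434572) = 110553/108643 ≈ 1.0176)
B/s(-198) + 46575/103112 = (110553/108643)/140 + 46575/103112 = (110553/108643)*(1/140) + 46575*(1/103112) = 110553/15210020 + 46575/103112 = 179951505609/392083895560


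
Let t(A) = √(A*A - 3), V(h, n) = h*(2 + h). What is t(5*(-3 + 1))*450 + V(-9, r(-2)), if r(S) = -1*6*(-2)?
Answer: 63 + 450*√97 ≈ 4495.0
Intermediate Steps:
r(S) = 12 (r(S) = -6*(-2) = 12)
t(A) = √(-3 + A²) (t(A) = √(A² - 3) = √(-3 + A²))
t(5*(-3 + 1))*450 + V(-9, r(-2)) = √(-3 + (5*(-3 + 1))²)*450 - 9*(2 - 9) = √(-3 + (5*(-2))²)*450 - 9*(-7) = √(-3 + (-10)²)*450 + 63 = √(-3 + 100)*450 + 63 = √97*450 + 63 = 450*√97 + 63 = 63 + 450*√97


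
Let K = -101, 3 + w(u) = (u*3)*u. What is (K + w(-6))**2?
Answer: 16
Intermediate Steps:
w(u) = -3 + 3*u**2 (w(u) = -3 + (u*3)*u = -3 + (3*u)*u = -3 + 3*u**2)
(K + w(-6))**2 = (-101 + (-3 + 3*(-6)**2))**2 = (-101 + (-3 + 3*36))**2 = (-101 + (-3 + 108))**2 = (-101 + 105)**2 = 4**2 = 16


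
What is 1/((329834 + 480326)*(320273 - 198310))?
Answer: 1/98809544080 ≈ 1.0120e-11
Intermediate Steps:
1/((329834 + 480326)*(320273 - 198310)) = 1/(810160*121963) = 1/98809544080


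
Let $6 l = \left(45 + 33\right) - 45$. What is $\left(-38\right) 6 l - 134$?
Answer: $-1388$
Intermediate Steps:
$l = \frac{11}{2}$ ($l = \frac{\left(45 + 33\right) - 45}{6} = \frac{78 - 45}{6} = \frac{1}{6} \cdot 33 = \frac{11}{2} \approx 5.5$)
$\left(-38\right) 6 l - 134 = \left(-38\right) 6 \cdot \frac{11}{2} - 134 = \left(-228\right) \frac{11}{2} - 134 = -1254 - 134 = -1388$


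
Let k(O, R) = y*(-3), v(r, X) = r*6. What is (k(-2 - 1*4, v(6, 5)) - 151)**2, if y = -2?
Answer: 21025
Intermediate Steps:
v(r, X) = 6*r
k(O, R) = 6 (k(O, R) = -2*(-3) = 6)
(k(-2 - 1*4, v(6, 5)) - 151)**2 = (6 - 151)**2 = (-145)**2 = 21025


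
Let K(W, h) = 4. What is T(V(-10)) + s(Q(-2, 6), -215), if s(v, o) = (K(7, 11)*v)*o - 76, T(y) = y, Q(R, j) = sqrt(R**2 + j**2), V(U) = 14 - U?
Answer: -52 - 1720*sqrt(10) ≈ -5491.1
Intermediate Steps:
s(v, o) = -76 + 4*o*v (s(v, o) = (4*v)*o - 76 = 4*o*v - 76 = -76 + 4*o*v)
T(V(-10)) + s(Q(-2, 6), -215) = (14 - 1*(-10)) + (-76 + 4*(-215)*sqrt((-2)**2 + 6**2)) = (14 + 10) + (-76 + 4*(-215)*sqrt(4 + 36)) = 24 + (-76 + 4*(-215)*sqrt(40)) = 24 + (-76 + 4*(-215)*(2*sqrt(10))) = 24 + (-76 - 1720*sqrt(10)) = -52 - 1720*sqrt(10)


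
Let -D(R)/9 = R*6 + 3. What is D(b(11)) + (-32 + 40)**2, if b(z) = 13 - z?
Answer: -71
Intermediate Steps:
D(R) = -27 - 54*R (D(R) = -9*(R*6 + 3) = -9*(6*R + 3) = -9*(3 + 6*R) = -27 - 54*R)
D(b(11)) + (-32 + 40)**2 = (-27 - 54*(13 - 1*11)) + (-32 + 40)**2 = (-27 - 54*(13 - 11)) + 8**2 = (-27 - 54*2) + 64 = (-27 - 108) + 64 = -135 + 64 = -71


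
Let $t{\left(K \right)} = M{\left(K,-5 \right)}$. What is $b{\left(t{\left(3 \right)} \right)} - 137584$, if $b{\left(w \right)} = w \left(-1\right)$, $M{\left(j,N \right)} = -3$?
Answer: $-137581$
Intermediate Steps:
$t{\left(K \right)} = -3$
$b{\left(w \right)} = - w$
$b{\left(t{\left(3 \right)} \right)} - 137584 = \left(-1\right) \left(-3\right) - 137584 = 3 - 137584 = -137581$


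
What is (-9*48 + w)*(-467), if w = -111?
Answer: 253581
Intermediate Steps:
(-9*48 + w)*(-467) = (-9*48 - 111)*(-467) = (-432 - 111)*(-467) = -543*(-467) = 253581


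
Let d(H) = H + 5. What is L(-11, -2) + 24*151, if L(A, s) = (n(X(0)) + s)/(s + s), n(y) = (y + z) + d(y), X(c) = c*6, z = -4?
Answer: 14497/4 ≈ 3624.3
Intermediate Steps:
d(H) = 5 + H
X(c) = 6*c
n(y) = 1 + 2*y (n(y) = (y - 4) + (5 + y) = (-4 + y) + (5 + y) = 1 + 2*y)
L(A, s) = (1 + s)/(2*s) (L(A, s) = ((1 + 2*(6*0)) + s)/(s + s) = ((1 + 2*0) + s)/((2*s)) = ((1 + 0) + s)*(1/(2*s)) = (1 + s)*(1/(2*s)) = (1 + s)/(2*s))
L(-11, -2) + 24*151 = (½)*(1 - 2)/(-2) + 24*151 = (½)*(-½)*(-1) + 3624 = ¼ + 3624 = 14497/4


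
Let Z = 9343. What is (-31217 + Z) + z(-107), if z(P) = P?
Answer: -21981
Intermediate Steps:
(-31217 + Z) + z(-107) = (-31217 + 9343) - 107 = -21874 - 107 = -21981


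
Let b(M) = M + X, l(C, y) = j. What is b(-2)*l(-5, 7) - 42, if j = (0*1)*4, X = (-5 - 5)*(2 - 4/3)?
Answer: -42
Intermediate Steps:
X = -20/3 (X = -10*(2 - 4*⅓) = -10*(2 - 4/3) = -10*⅔ = -20/3 ≈ -6.6667)
j = 0 (j = 0*4 = 0)
l(C, y) = 0
b(M) = -20/3 + M (b(M) = M - 20/3 = -20/3 + M)
b(-2)*l(-5, 7) - 42 = (-20/3 - 2)*0 - 42 = -26/3*0 - 42 = 0 - 42 = -42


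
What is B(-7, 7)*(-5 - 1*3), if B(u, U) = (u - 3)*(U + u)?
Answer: 0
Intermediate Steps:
B(u, U) = (-3 + u)*(U + u)
B(-7, 7)*(-5 - 1*3) = ((-7)² - 3*7 - 3*(-7) + 7*(-7))*(-5 - 1*3) = (49 - 21 + 21 - 49)*(-5 - 3) = 0*(-8) = 0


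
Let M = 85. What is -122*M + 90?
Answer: -10280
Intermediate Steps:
-122*M + 90 = -122*85 + 90 = -10370 + 90 = -10280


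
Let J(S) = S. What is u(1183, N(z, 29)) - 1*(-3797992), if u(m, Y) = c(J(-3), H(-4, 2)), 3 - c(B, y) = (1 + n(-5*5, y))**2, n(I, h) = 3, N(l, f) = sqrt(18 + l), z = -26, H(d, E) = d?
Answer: 3797979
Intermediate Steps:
c(B, y) = -13 (c(B, y) = 3 - (1 + 3)**2 = 3 - 1*4**2 = 3 - 1*16 = 3 - 16 = -13)
u(m, Y) = -13
u(1183, N(z, 29)) - 1*(-3797992) = -13 - 1*(-3797992) = -13 + 3797992 = 3797979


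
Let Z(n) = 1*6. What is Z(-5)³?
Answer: 216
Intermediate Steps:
Z(n) = 6
Z(-5)³ = 6³ = 216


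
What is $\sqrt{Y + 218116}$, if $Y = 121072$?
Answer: $2 \sqrt{84797} \approx 582.4$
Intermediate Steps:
$\sqrt{Y + 218116} = \sqrt{121072 + 218116} = \sqrt{339188} = 2 \sqrt{84797}$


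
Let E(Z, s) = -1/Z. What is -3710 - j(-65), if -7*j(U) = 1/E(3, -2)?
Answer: -25973/7 ≈ -3710.4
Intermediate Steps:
j(U) = 3/7 (j(U) = -1/(7*((-1/3))) = -1/(7*((-1*⅓))) = -1/(7*(-⅓)) = -⅐*(-3) = 3/7)
-3710 - j(-65) = -3710 - 1*3/7 = -3710 - 3/7 = -25973/7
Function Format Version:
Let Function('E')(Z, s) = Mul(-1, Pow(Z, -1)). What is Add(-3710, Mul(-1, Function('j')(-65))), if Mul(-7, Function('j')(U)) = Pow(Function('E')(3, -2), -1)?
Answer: Rational(-25973, 7) ≈ -3710.4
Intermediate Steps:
Function('j')(U) = Rational(3, 7) (Function('j')(U) = Mul(Rational(-1, 7), Pow(Mul(-1, Pow(3, -1)), -1)) = Mul(Rational(-1, 7), Pow(Mul(-1, Rational(1, 3)), -1)) = Mul(Rational(-1, 7), Pow(Rational(-1, 3), -1)) = Mul(Rational(-1, 7), -3) = Rational(3, 7))
Add(-3710, Mul(-1, Function('j')(-65))) = Add(-3710, Mul(-1, Rational(3, 7))) = Add(-3710, Rational(-3, 7)) = Rational(-25973, 7)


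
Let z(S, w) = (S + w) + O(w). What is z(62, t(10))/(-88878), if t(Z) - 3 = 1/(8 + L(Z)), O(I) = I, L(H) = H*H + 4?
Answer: -3809/4977168 ≈ -0.00076529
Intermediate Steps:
L(H) = 4 + H² (L(H) = H² + 4 = 4 + H²)
t(Z) = 3 + 1/(12 + Z²) (t(Z) = 3 + 1/(8 + (4 + Z²)) = 3 + 1/(12 + Z²))
z(S, w) = S + 2*w (z(S, w) = (S + w) + w = S + 2*w)
z(62, t(10))/(-88878) = (62 + 2*((37 + 3*10²)/(12 + 10²)))/(-88878) = (62 + 2*((37 + 3*100)/(12 + 100)))*(-1/88878) = (62 + 2*((37 + 300)/112))*(-1/88878) = (62 + 2*((1/112)*337))*(-1/88878) = (62 + 2*(337/112))*(-1/88878) = (62 + 337/56)*(-1/88878) = (3809/56)*(-1/88878) = -3809/4977168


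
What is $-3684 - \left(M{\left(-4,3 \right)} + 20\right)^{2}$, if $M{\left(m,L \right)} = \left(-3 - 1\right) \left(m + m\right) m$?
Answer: $-15348$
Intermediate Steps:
$M{\left(m,L \right)} = - 8 m^{2}$ ($M{\left(m,L \right)} = - 4 \cdot 2 m m = - 4 \cdot 2 m^{2} = - 8 m^{2}$)
$-3684 - \left(M{\left(-4,3 \right)} + 20\right)^{2} = -3684 - \left(- 8 \left(-4\right)^{2} + 20\right)^{2} = -3684 - \left(\left(-8\right) 16 + 20\right)^{2} = -3684 - \left(-128 + 20\right)^{2} = -3684 - \left(-108\right)^{2} = -3684 - 11664 = -15348$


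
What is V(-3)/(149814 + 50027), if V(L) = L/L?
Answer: 1/199841 ≈ 5.0040e-6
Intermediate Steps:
V(L) = 1
V(-3)/(149814 + 50027) = 1/(149814 + 50027) = 1/199841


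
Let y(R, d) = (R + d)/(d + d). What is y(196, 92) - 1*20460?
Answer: -470544/23 ≈ -20458.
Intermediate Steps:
y(R, d) = (R + d)/(2*d) (y(R, d) = (R + d)/((2*d)) = (R + d)*(1/(2*d)) = (R + d)/(2*d))
y(196, 92) - 1*20460 = (1/2)*(196 + 92)/92 - 1*20460 = (1/2)*(1/92)*288 - 20460 = 36/23 - 20460 = -470544/23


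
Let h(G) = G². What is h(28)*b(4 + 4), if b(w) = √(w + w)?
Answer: 3136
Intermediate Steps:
b(w) = √2*√w (b(w) = √(2*w) = √2*√w)
h(28)*b(4 + 4) = 28²*(√2*√(4 + 4)) = 784*(√2*√8) = 784*(√2*(2*√2)) = 784*4 = 3136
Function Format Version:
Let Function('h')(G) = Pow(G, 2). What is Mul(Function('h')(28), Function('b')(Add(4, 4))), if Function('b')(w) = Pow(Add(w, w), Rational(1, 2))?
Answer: 3136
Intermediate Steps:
Function('b')(w) = Mul(Pow(2, Rational(1, 2)), Pow(w, Rational(1, 2))) (Function('b')(w) = Pow(Mul(2, w), Rational(1, 2)) = Mul(Pow(2, Rational(1, 2)), Pow(w, Rational(1, 2))))
Mul(Function('h')(28), Function('b')(Add(4, 4))) = Mul(Pow(28, 2), Mul(Pow(2, Rational(1, 2)), Pow(Add(4, 4), Rational(1, 2)))) = Mul(784, Mul(Pow(2, Rational(1, 2)), Pow(8, Rational(1, 2)))) = Mul(784, Mul(Pow(2, Rational(1, 2)), Mul(2, Pow(2, Rational(1, 2))))) = Mul(784, 4) = 3136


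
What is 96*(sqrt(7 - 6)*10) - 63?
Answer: 897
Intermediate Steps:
96*(sqrt(7 - 6)*10) - 63 = 96*(sqrt(1)*10) - 63 = 96*(1*10) - 63 = 96*10 - 63 = 960 - 63 = 897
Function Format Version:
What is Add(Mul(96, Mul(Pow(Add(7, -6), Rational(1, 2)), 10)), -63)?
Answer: 897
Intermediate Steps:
Add(Mul(96, Mul(Pow(Add(7, -6), Rational(1, 2)), 10)), -63) = Add(Mul(96, Mul(Pow(1, Rational(1, 2)), 10)), -63) = Add(Mul(96, Mul(1, 10)), -63) = Add(Mul(96, 10), -63) = Add(960, -63) = 897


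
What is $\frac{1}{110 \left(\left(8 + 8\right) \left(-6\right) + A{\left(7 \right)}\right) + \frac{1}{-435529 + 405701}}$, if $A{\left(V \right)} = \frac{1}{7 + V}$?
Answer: $- \frac{208796}{2203245227} \approx -9.4767 \cdot 10^{-5}$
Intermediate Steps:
$\frac{1}{110 \left(\left(8 + 8\right) \left(-6\right) + A{\left(7 \right)}\right) + \frac{1}{-435529 + 405701}} = \frac{1}{110 \left(\left(8 + 8\right) \left(-6\right) + \frac{1}{7 + 7}\right) + \frac{1}{-435529 + 405701}} = \frac{1}{110 \left(16 \left(-6\right) + \frac{1}{14}\right) + \frac{1}{-29828}} = \frac{1}{110 \left(-96 + \frac{1}{14}\right) - \frac{1}{29828}} = \frac{1}{110 \left(- \frac{1343}{14}\right) - \frac{1}{29828}} = \frac{1}{- \frac{73865}{7} - \frac{1}{29828}} = \frac{1}{- \frac{2203245227}{208796}} = - \frac{208796}{2203245227}$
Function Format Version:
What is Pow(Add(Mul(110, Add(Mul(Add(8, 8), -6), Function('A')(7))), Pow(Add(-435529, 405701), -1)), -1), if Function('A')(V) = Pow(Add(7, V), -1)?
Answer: Rational(-208796, 2203245227) ≈ -9.4767e-5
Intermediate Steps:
Pow(Add(Mul(110, Add(Mul(Add(8, 8), -6), Function('A')(7))), Pow(Add(-435529, 405701), -1)), -1) = Pow(Add(Mul(110, Add(Mul(Add(8, 8), -6), Pow(Add(7, 7), -1))), Pow(Add(-435529, 405701), -1)), -1) = Pow(Add(Mul(110, Add(Mul(16, -6), Pow(14, -1))), Pow(-29828, -1)), -1) = Pow(Add(Mul(110, Add(-96, Rational(1, 14))), Rational(-1, 29828)), -1) = Pow(Add(Mul(110, Rational(-1343, 14)), Rational(-1, 29828)), -1) = Pow(Add(Rational(-73865, 7), Rational(-1, 29828)), -1) = Pow(Rational(-2203245227, 208796), -1) = Rational(-208796, 2203245227)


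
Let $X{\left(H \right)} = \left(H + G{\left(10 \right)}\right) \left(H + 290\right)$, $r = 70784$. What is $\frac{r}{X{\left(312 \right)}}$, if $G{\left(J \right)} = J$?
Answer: $\frac{2528}{6923} \approx 0.36516$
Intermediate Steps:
$X{\left(H \right)} = \left(10 + H\right) \left(290 + H\right)$ ($X{\left(H \right)} = \left(H + 10\right) \left(H + 290\right) = \left(10 + H\right) \left(290 + H\right)$)
$\frac{r}{X{\left(312 \right)}} = \frac{70784}{2900 + 312^{2} + 300 \cdot 312} = \frac{70784}{2900 + 97344 + 93600} = \frac{70784}{193844} = 70784 \cdot \frac{1}{193844} = \frac{2528}{6923}$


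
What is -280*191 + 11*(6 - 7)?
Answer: -53491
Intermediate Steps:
-280*191 + 11*(6 - 7) = -53480 + 11*(-1) = -53480 - 11 = -53491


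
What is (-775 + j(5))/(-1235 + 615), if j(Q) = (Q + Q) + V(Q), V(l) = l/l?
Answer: 191/155 ≈ 1.2323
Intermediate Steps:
V(l) = 1
j(Q) = 1 + 2*Q (j(Q) = (Q + Q) + 1 = 2*Q + 1 = 1 + 2*Q)
(-775 + j(5))/(-1235 + 615) = (-775 + (1 + 2*5))/(-1235 + 615) = (-775 + (1 + 10))/(-620) = (-775 + 11)*(-1/620) = -764*(-1/620) = 191/155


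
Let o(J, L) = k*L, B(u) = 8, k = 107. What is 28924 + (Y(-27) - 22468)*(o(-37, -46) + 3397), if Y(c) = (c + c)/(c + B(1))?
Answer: 651477506/19 ≈ 3.4288e+7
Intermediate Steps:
o(J, L) = 107*L
Y(c) = 2*c/(8 + c) (Y(c) = (c + c)/(c + 8) = (2*c)/(8 + c) = 2*c/(8 + c))
28924 + (Y(-27) - 22468)*(o(-37, -46) + 3397) = 28924 + (2*(-27)/(8 - 27) - 22468)*(107*(-46) + 3397) = 28924 + (2*(-27)/(-19) - 22468)*(-4922 + 3397) = 28924 + (2*(-27)*(-1/19) - 22468)*(-1525) = 28924 + (54/19 - 22468)*(-1525) = 28924 - 426838/19*(-1525) = 28924 + 650927950/19 = 651477506/19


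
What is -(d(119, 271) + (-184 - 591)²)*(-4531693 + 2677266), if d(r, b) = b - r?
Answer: 1114097089779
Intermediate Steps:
-(d(119, 271) + (-184 - 591)²)*(-4531693 + 2677266) = -((271 - 1*119) + (-184 - 591)²)*(-4531693 + 2677266) = -((271 - 119) + (-775)²)*(-1854427) = -(152 + 600625)*(-1854427) = -600777*(-1854427) = -1*(-1114097089779) = 1114097089779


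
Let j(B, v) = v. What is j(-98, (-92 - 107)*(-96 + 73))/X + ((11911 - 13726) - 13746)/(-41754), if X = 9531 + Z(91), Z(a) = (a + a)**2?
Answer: 284954171/593672290 ≈ 0.47999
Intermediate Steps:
Z(a) = 4*a**2 (Z(a) = (2*a)**2 = 4*a**2)
X = 42655 (X = 9531 + 4*91**2 = 9531 + 4*8281 = 9531 + 33124 = 42655)
j(-98, (-92 - 107)*(-96 + 73))/X + ((11911 - 13726) - 13746)/(-41754) = ((-92 - 107)*(-96 + 73))/42655 + ((11911 - 13726) - 13746)/(-41754) = -199*(-23)*(1/42655) + (-1815 - 13746)*(-1/41754) = 4577*(1/42655) - 15561*(-1/41754) = 4577/42655 + 5187/13918 = 284954171/593672290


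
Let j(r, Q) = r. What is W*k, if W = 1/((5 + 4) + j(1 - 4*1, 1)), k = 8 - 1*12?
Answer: -⅔ ≈ -0.66667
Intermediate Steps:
k = -4 (k = 8 - 12 = -4)
W = ⅙ (W = 1/((5 + 4) + (1 - 4*1)) = 1/(9 + (1 - 4)) = 1/(9 - 3) = 1/6 = ⅙ ≈ 0.16667)
W*k = (⅙)*(-4) = -⅔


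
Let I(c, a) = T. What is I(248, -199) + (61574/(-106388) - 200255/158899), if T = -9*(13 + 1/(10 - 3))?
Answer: -7107458696049/59167313842 ≈ -120.12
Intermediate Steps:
T = -828/7 (T = -9*(13 + 1/7) = -9*92/7 = -828/7 ≈ -118.29)
I(c, a) = -828/7
I(248, -199) + (61574/(-106388) - 200255/158899) = -828/7 + (61574/(-106388) - 200255/158899) = -828/7 + (61574*(-1/106388) - 200255*1/158899) = -828/7 + (-30787/53194 - 200255/158899) = -828/7 - 15544387983/8452473406 = -7107458696049/59167313842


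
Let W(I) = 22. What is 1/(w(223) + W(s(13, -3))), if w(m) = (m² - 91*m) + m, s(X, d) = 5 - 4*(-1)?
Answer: 1/29681 ≈ 3.3692e-5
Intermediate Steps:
s(X, d) = 9 (s(X, d) = 5 + 4 = 9)
w(m) = m² - 90*m
1/(w(223) + W(s(13, -3))) = 1/(223*(-90 + 223) + 22) = 1/(223*133 + 22) = 1/(29659 + 22) = 1/29681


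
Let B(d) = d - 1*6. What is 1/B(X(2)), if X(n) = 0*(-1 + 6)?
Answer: -⅙ ≈ -0.16667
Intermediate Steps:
X(n) = 0 (X(n) = 0*5 = 0)
B(d) = -6 + d (B(d) = d - 6 = -6 + d)
1/B(X(2)) = 1/(-6 + 0) = 1/(-6) = -⅙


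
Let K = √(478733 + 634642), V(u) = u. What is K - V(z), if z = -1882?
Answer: 1882 + 5*√44535 ≈ 2937.2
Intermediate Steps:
K = 5*√44535 (K = √1113375 = 5*√44535 ≈ 1055.2)
K - V(z) = 5*√44535 - 1*(-1882) = 5*√44535 + 1882 = 1882 + 5*√44535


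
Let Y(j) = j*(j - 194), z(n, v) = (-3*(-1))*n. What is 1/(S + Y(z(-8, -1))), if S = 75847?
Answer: 1/81079 ≈ 1.2334e-5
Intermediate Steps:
z(n, v) = 3*n
Y(j) = j*(-194 + j)
1/(S + Y(z(-8, -1))) = 1/(75847 + (3*(-8))*(-194 + 3*(-8))) = 1/(75847 - 24*(-194 - 24)) = 1/(75847 - 24*(-218)) = 1/(75847 + 5232) = 1/81079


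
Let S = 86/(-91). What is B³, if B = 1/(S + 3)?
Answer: 753571/6539203 ≈ 0.11524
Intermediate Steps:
S = -86/91 (S = 86*(-1/91) = -86/91 ≈ -0.94506)
B = 91/187 (B = 1/(-86/91 + 3) = 1/(187/91) = 91/187 ≈ 0.48663)
B³ = (91/187)³ = 753571/6539203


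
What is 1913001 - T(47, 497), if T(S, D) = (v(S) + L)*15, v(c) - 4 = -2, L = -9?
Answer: 1913106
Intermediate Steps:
v(c) = 2 (v(c) = 4 - 2 = 2)
T(S, D) = -105 (T(S, D) = (2 - 9)*15 = -7*15 = -105)
1913001 - T(47, 497) = 1913001 - 1*(-105) = 1913001 + 105 = 1913106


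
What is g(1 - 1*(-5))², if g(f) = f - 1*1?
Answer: 25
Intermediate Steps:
g(f) = -1 + f (g(f) = f - 1 = -1 + f)
g(1 - 1*(-5))² = (-1 + (1 - 1*(-5)))² = (-1 + (1 + 5))² = (-1 + 6)² = 5² = 25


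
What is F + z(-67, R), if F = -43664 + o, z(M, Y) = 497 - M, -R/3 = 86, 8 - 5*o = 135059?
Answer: -350551/5 ≈ -70110.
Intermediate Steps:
o = -135051/5 (o = 8/5 - ⅕*135059 = 8/5 - 135059/5 = -135051/5 ≈ -27010.)
R = -258 (R = -3*86 = -258)
F = -353371/5 (F = -43664 - 135051/5 = -353371/5 ≈ -70674.)
F + z(-67, R) = -353371/5 + (497 - 1*(-67)) = -353371/5 + (497 + 67) = -353371/5 + 564 = -350551/5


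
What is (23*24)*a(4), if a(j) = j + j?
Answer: 4416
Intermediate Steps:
a(j) = 2*j
(23*24)*a(4) = (23*24)*(2*4) = 552*8 = 4416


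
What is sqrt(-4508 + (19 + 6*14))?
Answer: I*sqrt(4405) ≈ 66.37*I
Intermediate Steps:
sqrt(-4508 + (19 + 6*14)) = sqrt(-4508 + (19 + 84)) = sqrt(-4508 + 103) = sqrt(-4405) = I*sqrt(4405)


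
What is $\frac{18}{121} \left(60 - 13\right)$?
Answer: $\frac{846}{121} \approx 6.9917$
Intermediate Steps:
$\frac{18}{121} \left(60 - 13\right) = 18 \cdot \frac{1}{121} \cdot 47 = \frac{18}{121} \cdot 47 = \frac{846}{121}$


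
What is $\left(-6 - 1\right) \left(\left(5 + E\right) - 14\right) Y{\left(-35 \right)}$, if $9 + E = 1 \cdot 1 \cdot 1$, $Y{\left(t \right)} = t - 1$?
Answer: $-4284$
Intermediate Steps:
$Y{\left(t \right)} = -1 + t$
$E = -8$ ($E = -9 + 1 \cdot 1 \cdot 1 = -9 + 1 \cdot 1 = -9 + 1 = -8$)
$\left(-6 - 1\right) \left(\left(5 + E\right) - 14\right) Y{\left(-35 \right)} = \left(-6 - 1\right) \left(\left(5 - 8\right) - 14\right) \left(-1 - 35\right) = - 7 \left(-3 - 14\right) \left(-36\right) = \left(-7\right) \left(-17\right) \left(-36\right) = 119 \left(-36\right) = -4284$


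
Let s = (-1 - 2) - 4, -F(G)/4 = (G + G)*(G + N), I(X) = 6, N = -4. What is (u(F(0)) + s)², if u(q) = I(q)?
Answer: 1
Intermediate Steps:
F(G) = -8*G*(-4 + G) (F(G) = -4*(G + G)*(G - 4) = -4*2*G*(-4 + G) = -8*G*(-4 + G))
u(q) = 6
s = -7 (s = -3 - 4 = -7)
(u(F(0)) + s)² = (6 - 7)² = (-1)² = 1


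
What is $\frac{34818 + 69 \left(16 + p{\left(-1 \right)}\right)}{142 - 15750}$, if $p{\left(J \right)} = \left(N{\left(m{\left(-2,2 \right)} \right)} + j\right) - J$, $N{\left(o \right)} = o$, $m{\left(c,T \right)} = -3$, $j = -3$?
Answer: $- \frac{35577}{15608} \approx -2.2794$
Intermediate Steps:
$p{\left(J \right)} = -6 - J$ ($p{\left(J \right)} = \left(-3 - 3\right) - J = -6 - J$)
$\frac{34818 + 69 \left(16 + p{\left(-1 \right)}\right)}{142 - 15750} = \frac{34818 + 69 \left(16 - 5\right)}{142 - 15750} = \frac{34818 + 69 \left(16 + \left(-6 + 1\right)\right)}{-15608} = \left(34818 + 69 \left(16 - 5\right)\right) \left(- \frac{1}{15608}\right) = \left(34818 + 69 \cdot 11\right) \left(- \frac{1}{15608}\right) = \left(34818 + 759\right) \left(- \frac{1}{15608}\right) = 35577 \left(- \frac{1}{15608}\right) = - \frac{35577}{15608}$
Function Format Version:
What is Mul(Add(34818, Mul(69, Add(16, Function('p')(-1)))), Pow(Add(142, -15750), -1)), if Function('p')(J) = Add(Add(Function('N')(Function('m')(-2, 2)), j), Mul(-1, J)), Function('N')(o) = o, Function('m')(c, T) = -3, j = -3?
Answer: Rational(-35577, 15608) ≈ -2.2794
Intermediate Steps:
Function('p')(J) = Add(-6, Mul(-1, J)) (Function('p')(J) = Add(Add(-3, -3), Mul(-1, J)) = Add(-6, Mul(-1, J)))
Mul(Add(34818, Mul(69, Add(16, Function('p')(-1)))), Pow(Add(142, -15750), -1)) = Mul(Add(34818, Mul(69, Add(16, Add(-6, Mul(-1, -1))))), Pow(Add(142, -15750), -1)) = Mul(Add(34818, Mul(69, Add(16, Add(-6, 1)))), Pow(-15608, -1)) = Mul(Add(34818, Mul(69, Add(16, -5))), Rational(-1, 15608)) = Mul(Add(34818, Mul(69, 11)), Rational(-1, 15608)) = Mul(Add(34818, 759), Rational(-1, 15608)) = Mul(35577, Rational(-1, 15608)) = Rational(-35577, 15608)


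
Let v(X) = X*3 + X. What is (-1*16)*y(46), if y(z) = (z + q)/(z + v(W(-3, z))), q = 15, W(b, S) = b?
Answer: -488/17 ≈ -28.706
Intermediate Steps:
v(X) = 4*X (v(X) = 3*X + X = 4*X)
y(z) = (15 + z)/(-12 + z) (y(z) = (z + 15)/(z + 4*(-3)) = (15 + z)/(z - 12) = (15 + z)/(-12 + z))
(-1*16)*y(46) = (-1*16)*((15 + 46)/(-12 + 46)) = -16*61/34 = -488/17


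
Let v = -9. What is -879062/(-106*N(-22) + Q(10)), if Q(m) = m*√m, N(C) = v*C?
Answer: 2306219157/55061893 + 2197655*√10/110123786 ≈ 41.947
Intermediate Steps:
N(C) = -9*C
Q(m) = m^(3/2)
-879062/(-106*N(-22) + Q(10)) = -879062/(-(-954)*(-22) + 10^(3/2)) = -879062/(-106*198 + 10*√10) = -879062/(-20988 + 10*√10)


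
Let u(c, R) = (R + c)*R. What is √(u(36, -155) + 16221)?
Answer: √34666 ≈ 186.19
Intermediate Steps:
u(c, R) = R*(R + c)
√(u(36, -155) + 16221) = √(-155*(-155 + 36) + 16221) = √(-155*(-119) + 16221) = √(18445 + 16221) = √34666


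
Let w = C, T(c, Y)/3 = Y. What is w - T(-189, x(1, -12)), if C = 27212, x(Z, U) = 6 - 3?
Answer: 27203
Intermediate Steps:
x(Z, U) = 3
T(c, Y) = 3*Y
w = 27212
w - T(-189, x(1, -12)) = 27212 - 3*3 = 27212 - 1*9 = 27212 - 9 = 27203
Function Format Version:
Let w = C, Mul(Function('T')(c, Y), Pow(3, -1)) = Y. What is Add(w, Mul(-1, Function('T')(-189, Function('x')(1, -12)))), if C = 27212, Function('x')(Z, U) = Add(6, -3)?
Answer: 27203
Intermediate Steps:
Function('x')(Z, U) = 3
Function('T')(c, Y) = Mul(3, Y)
w = 27212
Add(w, Mul(-1, Function('T')(-189, Function('x')(1, -12)))) = Add(27212, Mul(-1, Mul(3, 3))) = Add(27212, Mul(-1, 9)) = Add(27212, -9) = 27203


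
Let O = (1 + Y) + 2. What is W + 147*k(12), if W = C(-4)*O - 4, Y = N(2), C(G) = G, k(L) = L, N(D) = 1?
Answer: 1744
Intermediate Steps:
Y = 1
O = 4 (O = (1 + 1) + 2 = 2 + 2 = 4)
W = -20 (W = -4*4 - 4 = -16 - 4 = -20)
W + 147*k(12) = -20 + 147*12 = -20 + 1764 = 1744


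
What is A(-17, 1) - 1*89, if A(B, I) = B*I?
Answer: -106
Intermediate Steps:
A(-17, 1) - 1*89 = -17*1 - 1*89 = -17 - 89 = -106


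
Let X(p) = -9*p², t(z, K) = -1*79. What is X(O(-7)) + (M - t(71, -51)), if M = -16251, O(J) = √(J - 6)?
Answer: -16055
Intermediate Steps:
t(z, K) = -79
O(J) = √(-6 + J)
X(O(-7)) + (M - t(71, -51)) = -9*(√(-6 - 7))² + (-16251 - 1*(-79)) = -9*(√(-13))² + (-16251 + 79) = -9*(I*√13)² - 16172 = -9*(-13) - 16172 = 117 - 16172 = -16055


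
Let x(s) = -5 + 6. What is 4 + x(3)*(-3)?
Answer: 1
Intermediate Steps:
x(s) = 1
4 + x(3)*(-3) = 4 + 1*(-3) = 4 - 3 = 1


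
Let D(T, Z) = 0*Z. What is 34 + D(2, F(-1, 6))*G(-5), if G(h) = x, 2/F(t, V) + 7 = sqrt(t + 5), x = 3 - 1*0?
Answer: 34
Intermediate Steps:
x = 3 (x = 3 + 0 = 3)
F(t, V) = 2/(-7 + sqrt(5 + t)) (F(t, V) = 2/(-7 + sqrt(t + 5)) = 2/(-7 + sqrt(5 + t)))
G(h) = 3
D(T, Z) = 0
34 + D(2, F(-1, 6))*G(-5) = 34 + 0*3 = 34 + 0 = 34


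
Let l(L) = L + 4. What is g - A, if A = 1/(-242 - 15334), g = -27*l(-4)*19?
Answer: 1/15576 ≈ 6.4201e-5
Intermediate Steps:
l(L) = 4 + L
g = 0 (g = -27*(4 - 4)*19 = -27*0*19 = 0*19 = 0)
A = -1/15576 (A = 1/(-15576) = -1/15576 ≈ -6.4201e-5)
g - A = 0 - 1*(-1/15576) = 0 + 1/15576 = 1/15576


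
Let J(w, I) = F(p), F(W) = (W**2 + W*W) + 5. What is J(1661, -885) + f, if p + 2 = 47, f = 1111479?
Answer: 1115534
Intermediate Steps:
p = 45 (p = -2 + 47 = 45)
F(W) = 5 + 2*W**2 (F(W) = (W**2 + W**2) + 5 = 2*W**2 + 5 = 5 + 2*W**2)
J(w, I) = 4055 (J(w, I) = 5 + 2*45**2 = 5 + 2*2025 = 5 + 4050 = 4055)
J(1661, -885) + f = 4055 + 1111479 = 1115534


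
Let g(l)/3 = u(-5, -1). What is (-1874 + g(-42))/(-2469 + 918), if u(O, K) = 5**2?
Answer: 1799/1551 ≈ 1.1599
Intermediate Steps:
u(O, K) = 25
g(l) = 75 (g(l) = 3*25 = 75)
(-1874 + g(-42))/(-2469 + 918) = (-1874 + 75)/(-2469 + 918) = -1799/(-1551) = -1799*(-1/1551) = 1799/1551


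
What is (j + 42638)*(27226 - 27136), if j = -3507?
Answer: 3521790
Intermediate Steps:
(j + 42638)*(27226 - 27136) = (-3507 + 42638)*(27226 - 27136) = 39131*90 = 3521790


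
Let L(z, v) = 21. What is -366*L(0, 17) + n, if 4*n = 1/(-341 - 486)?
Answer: -25425289/3308 ≈ -7686.0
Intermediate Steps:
n = -1/3308 (n = 1/(4*(-341 - 486)) = (¼)/(-827) = (¼)*(-1/827) = -1/3308 ≈ -0.00030230)
-366*L(0, 17) + n = -366*21 - 1/3308 = -7686 - 1/3308 = -25425289/3308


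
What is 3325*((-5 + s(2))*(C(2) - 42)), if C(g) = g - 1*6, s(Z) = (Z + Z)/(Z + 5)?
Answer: 677350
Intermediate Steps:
s(Z) = 2*Z/(5 + Z) (s(Z) = (2*Z)/(5 + Z) = 2*Z/(5 + Z))
C(g) = -6 + g (C(g) = g - 6 = -6 + g)
3325*((-5 + s(2))*(C(2) - 42)) = 3325*((-5 + 2*2/(5 + 2))*((-6 + 2) - 42)) = 3325*((-5 + 2*2/7)*(-4 - 42)) = 3325*((-5 + 2*2*(⅐))*(-46)) = 3325*((-5 + 4/7)*(-46)) = 3325*(-31/7*(-46)) = 3325*(1426/7) = 677350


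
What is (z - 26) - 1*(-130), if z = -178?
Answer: -74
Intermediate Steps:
(z - 26) - 1*(-130) = (-178 - 26) - 1*(-130) = -204 + 130 = -74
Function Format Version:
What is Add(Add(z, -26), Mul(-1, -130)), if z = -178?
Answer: -74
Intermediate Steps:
Add(Add(z, -26), Mul(-1, -130)) = Add(Add(-178, -26), Mul(-1, -130)) = Add(-204, 130) = -74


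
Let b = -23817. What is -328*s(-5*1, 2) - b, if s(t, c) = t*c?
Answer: 27097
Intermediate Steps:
s(t, c) = c*t
-328*s(-5*1, 2) - b = -656*(-5*1) - 1*(-23817) = -656*(-5) + 23817 = -328*(-10) + 23817 = 3280 + 23817 = 27097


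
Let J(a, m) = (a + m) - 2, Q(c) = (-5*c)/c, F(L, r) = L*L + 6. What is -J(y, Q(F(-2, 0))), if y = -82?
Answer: 89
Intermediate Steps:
F(L, r) = 6 + L² (F(L, r) = L² + 6 = 6 + L²)
Q(c) = -5
J(a, m) = -2 + a + m
-J(y, Q(F(-2, 0))) = -(-2 - 82 - 5) = -1*(-89) = 89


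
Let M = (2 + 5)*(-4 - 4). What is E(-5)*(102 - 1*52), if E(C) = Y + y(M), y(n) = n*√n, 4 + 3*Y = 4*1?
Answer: -5600*I*√14 ≈ -20953.0*I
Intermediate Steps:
M = -56 (M = 7*(-8) = -56)
Y = 0 (Y = -4/3 + (4*1)/3 = -4/3 + (⅓)*4 = -4/3 + 4/3 = 0)
y(n) = n^(3/2)
E(C) = -112*I*√14 (E(C) = 0 + (-56)^(3/2) = 0 - 112*I*√14 = -112*I*√14)
E(-5)*(102 - 1*52) = (-112*I*√14)*(102 - 1*52) = (-112*I*√14)*(102 - 52) = -112*I*√14*50 = -5600*I*√14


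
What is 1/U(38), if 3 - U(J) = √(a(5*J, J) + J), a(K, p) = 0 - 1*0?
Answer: -3/29 - √38/29 ≈ -0.31601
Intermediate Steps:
a(K, p) = 0 (a(K, p) = 0 + 0 = 0)
U(J) = 3 - √J (U(J) = 3 - √(0 + J) = 3 - √J)
1/U(38) = 1/(3 - √38)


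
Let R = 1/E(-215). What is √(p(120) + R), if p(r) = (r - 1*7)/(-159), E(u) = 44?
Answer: I*√8417937/3498 ≈ 0.82944*I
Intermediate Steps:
p(r) = 7/159 - r/159 (p(r) = (r - 7)*(-1/159) = (-7 + r)*(-1/159) = 7/159 - r/159)
R = 1/44 ≈ 0.022727
√(p(120) + R) = √((7/159 - 1/159*120) + 1/44) = √((7/159 - 40/53) + 1/44) = √(-113/159 + 1/44) = √(-4813/6996) = I*√8417937/3498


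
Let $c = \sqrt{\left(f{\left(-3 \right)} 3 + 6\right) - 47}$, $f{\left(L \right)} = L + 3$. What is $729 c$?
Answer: $729 i \sqrt{41} \approx 4667.9 i$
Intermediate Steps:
$f{\left(L \right)} = 3 + L$
$c = i \sqrt{41}$ ($c = \sqrt{\left(\left(3 - 3\right) 3 + 6\right) - 47} = \sqrt{\left(0 \cdot 3 + 6\right) - 47} = \sqrt{\left(0 + 6\right) - 47} = \sqrt{6 - 47} = \sqrt{-41} = i \sqrt{41} \approx 6.4031 i$)
$729 c = 729 i \sqrt{41}$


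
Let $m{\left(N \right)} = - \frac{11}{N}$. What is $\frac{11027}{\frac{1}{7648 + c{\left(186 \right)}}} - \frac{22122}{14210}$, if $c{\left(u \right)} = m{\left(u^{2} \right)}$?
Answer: $\frac{20729804124310139}{245804580} \approx 8.4334 \cdot 10^{7}$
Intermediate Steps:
$c{\left(u \right)} = - \frac{11}{u^{2}}$
$\frac{11027}{\frac{1}{7648 + c{\left(186 \right)}}} - \frac{22122}{14210} = \frac{11027}{\frac{1}{7648 - \frac{11}{34596}}} - \frac{22122}{14210} = \frac{11027}{\frac{1}{7648 - \frac{11}{34596}}} - \frac{11061}{7105} = \frac{11027}{\frac{1}{\frac{264590197}{34596}}} - \frac{11061}{7105} = \frac{11027}{\frac{34596}{264590197}} - \frac{11061}{7105} = 11027 \cdot \frac{264590197}{34596} - \frac{11061}{7105} = \frac{2917636102319}{34596} - \frac{11061}{7105} = \frac{20729804124310139}{245804580}$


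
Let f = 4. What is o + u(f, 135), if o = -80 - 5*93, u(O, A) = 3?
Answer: -542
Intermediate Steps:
o = -545 (o = -80 - 465 = -545)
o + u(f, 135) = -545 + 3 = -542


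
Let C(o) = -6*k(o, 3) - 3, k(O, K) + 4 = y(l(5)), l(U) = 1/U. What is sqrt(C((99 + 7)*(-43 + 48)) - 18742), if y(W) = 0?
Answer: I*sqrt(18721) ≈ 136.82*I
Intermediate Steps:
l(U) = 1/U
k(O, K) = -4 (k(O, K) = -4 + 0 = -4)
C(o) = 21 (C(o) = -6*(-4) - 3 = 24 - 3 = 21)
sqrt(C((99 + 7)*(-43 + 48)) - 18742) = sqrt(21 - 18742) = sqrt(-18721) = I*sqrt(18721)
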